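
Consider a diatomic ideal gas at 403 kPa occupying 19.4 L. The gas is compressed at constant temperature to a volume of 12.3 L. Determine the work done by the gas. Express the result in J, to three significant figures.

W ≈ -3560 J

Isothermal: W = nRT ln(V₂/V₁) = P₁V₁ ln(V₂/V₁).
P₁V₁ = (403 kPa)(19.4 L) = 7818 J.
W = 7818 × ln(12.3/19.4) = 7818 × -0.4557
W_by_gas = -3563 J.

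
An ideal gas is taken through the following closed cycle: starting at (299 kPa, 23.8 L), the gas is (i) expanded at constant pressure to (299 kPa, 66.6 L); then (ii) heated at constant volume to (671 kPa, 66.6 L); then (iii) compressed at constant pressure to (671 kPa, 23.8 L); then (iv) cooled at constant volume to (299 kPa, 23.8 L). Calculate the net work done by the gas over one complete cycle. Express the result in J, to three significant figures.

W_net ≈ -15900 J

Constant-volume legs do no work.
W(i) = (299)(66.6 − 23.8) = 12797 J; W(iii) = (671)(23.8 − 66.6) = -28719 J.
W_net = 12797 − 28719 = -15922 J (the counter-clockwise enclosed area).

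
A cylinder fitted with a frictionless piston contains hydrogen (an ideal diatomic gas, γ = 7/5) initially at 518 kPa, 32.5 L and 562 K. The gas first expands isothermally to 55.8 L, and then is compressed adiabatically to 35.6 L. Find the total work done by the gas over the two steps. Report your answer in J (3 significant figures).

Step 1 (isothermal): W = P₁V₁ ln(V₂/V₁) = (16835) ln(55.8/32.5) = 9100 J.
After step 1: P = 301.7 kPa, V = 55.8 L, T = 562 K.
Step 2 (adiabatic): W = (P₁V₁ − P₂V₂)/(γ−1) = (16835 − 20151)/0.4 = -8289 J.
W_total = 9100 − 8289 = 811 J.

W_total ≈ 811 J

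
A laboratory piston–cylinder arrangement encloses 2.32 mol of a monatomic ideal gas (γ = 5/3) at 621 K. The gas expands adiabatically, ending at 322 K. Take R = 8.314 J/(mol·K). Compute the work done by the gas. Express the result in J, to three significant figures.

W ≈ 8650 J

Adiabatic ⇒ Q = 0, so W_by = −ΔU = nCᵥ(T₁ − T₂).
Cᵥ = 3R/2 = 12.47 J/(mol·K).
W = (2.32)(12.47)(621 − 322) = 8651 J.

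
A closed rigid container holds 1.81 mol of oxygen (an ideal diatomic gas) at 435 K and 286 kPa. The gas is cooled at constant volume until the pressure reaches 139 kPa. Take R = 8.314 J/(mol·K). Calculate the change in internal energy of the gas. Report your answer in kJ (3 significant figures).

ΔU ≈ -8.41 kJ

Constant volume ⇒ W = 0, so Q = ΔU = nCᵥΔT with Cᵥ = 5R/2 = 20.79 J/(mol·K).
At constant V, T₂/T₁ = P₂/P₁ ⇒ ΔT = T₁(P₂/P₁ − 1) = 435·(139/286 − 1) = -223.6 K.
ΔU = (1.81)(20.79)(-223.6) = -8411 J.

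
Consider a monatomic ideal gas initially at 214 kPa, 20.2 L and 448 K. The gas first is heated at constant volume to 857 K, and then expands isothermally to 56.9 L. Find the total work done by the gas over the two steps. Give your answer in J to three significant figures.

Step 1 (isochoric): W = 0 (constant volume).
After step 1: P = 409.4 kPa (V unchanged).
Step 2 (isothermal): W = P₁V₁ ln(V₂/V₁) = (8269) ln(56.9/20.2) = 8564 J.
W_total = 0 + 8564 = 8564 J.

W_total ≈ 8560 J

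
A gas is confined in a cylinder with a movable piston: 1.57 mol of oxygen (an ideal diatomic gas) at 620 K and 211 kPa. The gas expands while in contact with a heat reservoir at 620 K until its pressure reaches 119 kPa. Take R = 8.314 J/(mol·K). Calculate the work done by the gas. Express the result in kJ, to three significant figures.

W ≈ 4.64 kJ

Isothermal process: W = nRT ln(V₂/V₁) = nRT ln(P₁/P₂).
W = (1.57)(8.314)(620) × ln(211/119)
  = 8093 × ln(1.773) = 8093 × 0.5727
W_by_gas = 4635 J.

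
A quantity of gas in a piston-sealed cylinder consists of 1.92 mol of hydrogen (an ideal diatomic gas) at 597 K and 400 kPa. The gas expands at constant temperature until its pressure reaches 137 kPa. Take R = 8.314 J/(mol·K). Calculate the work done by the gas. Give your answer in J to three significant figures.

W ≈ 10200 J

Isothermal process: W = nRT ln(V₂/V₁) = nRT ln(P₁/P₂).
W = (1.92)(8.314)(597) × ln(400/137)
  = 9530 × ln(2.92) = 9530 × 1.071
W_by_gas = 10211 J.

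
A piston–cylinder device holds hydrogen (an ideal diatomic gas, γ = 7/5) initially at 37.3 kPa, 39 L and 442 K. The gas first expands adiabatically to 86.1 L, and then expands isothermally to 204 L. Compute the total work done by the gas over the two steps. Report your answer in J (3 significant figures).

W_total ≈ 1900 J

Step 1 (adiabatic): W = (P₁V₁ − P₂V₂)/(γ−1) = (1455 − 1060)/0.4 = 987.4 J.
After step 1: P = 12.31 kPa, V = 86.1 L, T = 322 K.
Step 2 (isothermal): W = P₁V₁ ln(V₂/V₁) = (1060) ln(204/86.1) = 914.1 J.
W_total = 987.4 + 914.1 = 1902 J.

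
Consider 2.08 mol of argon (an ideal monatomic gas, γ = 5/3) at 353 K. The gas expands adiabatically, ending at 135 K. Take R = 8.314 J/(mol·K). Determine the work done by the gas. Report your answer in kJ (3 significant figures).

Adiabatic ⇒ Q = 0, so W_by = −ΔU = nCᵥ(T₁ − T₂).
Cᵥ = 3R/2 = 12.47 J/(mol·K).
W = (2.08)(12.47)(353 − 135) = 5655 J.

W ≈ 5.65 kJ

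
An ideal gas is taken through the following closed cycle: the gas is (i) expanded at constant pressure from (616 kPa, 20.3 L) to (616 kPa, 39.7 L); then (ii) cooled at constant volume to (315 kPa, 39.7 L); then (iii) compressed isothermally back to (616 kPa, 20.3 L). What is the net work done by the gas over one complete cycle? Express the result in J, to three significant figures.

Leg (i): W = PΔV = (616)(39.7 − 20.3) = 11950 J.
Leg (ii): W = 0.
Leg (iii): W = PᵢVᵢ ln(V_f/Vᵢ) = (12506) ln(20.3/39.7) = -8388 J.
W_net = 11950 − 8388 = 3563 J.

W_net ≈ 3560 J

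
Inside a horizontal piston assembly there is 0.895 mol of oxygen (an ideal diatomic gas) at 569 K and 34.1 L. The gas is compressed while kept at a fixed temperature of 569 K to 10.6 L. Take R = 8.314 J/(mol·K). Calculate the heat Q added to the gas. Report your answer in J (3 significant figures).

Q ≈ -4950 J

Isothermal ⇒ ΔU = 0, so Q = W = nRT ln(V₂/V₁).
Q = (0.895)(8.314)(569) ln(10.6/34.1) = 4234 × -1.168 = -4947 J.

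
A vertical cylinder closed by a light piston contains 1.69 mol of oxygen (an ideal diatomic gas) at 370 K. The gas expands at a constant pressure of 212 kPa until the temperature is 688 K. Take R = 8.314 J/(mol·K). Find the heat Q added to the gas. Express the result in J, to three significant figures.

Isobaric: W = nRΔT = (1.69)(8.314)(318) = 4468 J.
ΔU = nCᵥΔT with Cᵥ = 5R/2: ΔU = (1.69)(20.79)(318) = 11170 J.
Q = ΔU + W = 11170 + 4468 = 15638 J.

Q ≈ 15600 J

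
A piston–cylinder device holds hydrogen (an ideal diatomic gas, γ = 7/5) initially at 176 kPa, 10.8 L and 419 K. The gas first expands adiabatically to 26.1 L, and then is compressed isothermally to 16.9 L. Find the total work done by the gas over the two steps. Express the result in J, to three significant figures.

W_total ≈ 833 J

Step 1 (adiabatic): W = (P₁V₁ − P₂V₂)/(γ−1) = (1901 − 1336)/0.4 = 1413 J.
After step 1: P = 51.17 kPa, V = 26.1 L, T = 294.4 K.
Step 2 (isothermal): W = P₁V₁ ln(V₂/V₁) = (1336) ln(16.9/26.1) = -580.4 J.
W_total = 1413 − 580.4 = 832.8 J.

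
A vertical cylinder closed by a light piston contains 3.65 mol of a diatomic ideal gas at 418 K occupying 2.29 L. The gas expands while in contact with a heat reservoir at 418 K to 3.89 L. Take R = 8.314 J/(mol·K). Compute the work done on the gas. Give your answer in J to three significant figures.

W ≈ -6720 J

Isothermal: W = nRT ln(V₂/V₁).
W = (3.65)(8.314)(418) × ln(3.89/2.29)
  = 12685 × 0.5299
W_by_gas = 6721 J; work on gas = −W_by = -6721 J.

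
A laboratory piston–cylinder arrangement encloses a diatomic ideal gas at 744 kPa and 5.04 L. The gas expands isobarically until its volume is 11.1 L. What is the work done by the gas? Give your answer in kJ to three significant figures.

Isobaric: W = P ΔV.
W = (744 kPa)(11.1 − 5.04 L) = (744)(6.06) = 4509 J.

W ≈ 4.51 kJ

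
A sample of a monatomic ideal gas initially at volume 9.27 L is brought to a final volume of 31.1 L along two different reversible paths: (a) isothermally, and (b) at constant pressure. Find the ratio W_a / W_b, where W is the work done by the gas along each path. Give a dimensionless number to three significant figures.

Path (a) isothermal: W = P₁V₁ ln(V₂/V₁) → W_a/(P₁V₁) = 1.21.
Path (b) isobaric: W = P₁(V₂ − V₁) → W_b/(P₁V₁) = 2.355.
W_a / W_b = 1.21 / 2.355 = 0.514.

W_a / W_b ≈ 0.514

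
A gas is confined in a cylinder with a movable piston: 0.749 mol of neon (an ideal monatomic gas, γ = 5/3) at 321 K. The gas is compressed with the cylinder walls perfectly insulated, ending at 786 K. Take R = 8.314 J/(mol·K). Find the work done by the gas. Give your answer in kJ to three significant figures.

W ≈ -4.34 kJ

Adiabatic ⇒ Q = 0, so W_by = −ΔU = nCᵥ(T₁ − T₂).
Cᵥ = 3R/2 = 12.47 J/(mol·K).
W = (0.749)(12.47)(321 − 786) = -4343 J.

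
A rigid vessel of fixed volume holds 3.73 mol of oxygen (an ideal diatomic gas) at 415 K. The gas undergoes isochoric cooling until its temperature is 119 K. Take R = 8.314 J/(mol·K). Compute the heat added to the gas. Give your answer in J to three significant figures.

Constant volume ⇒ W = 0, so Q = ΔU = nCᵥΔT with Cᵥ = 5R/2 = 20.79 J/(mol·K).
ΔU = (3.73)(20.79)(119 − 415) = -22948 J.

Q ≈ -22900 J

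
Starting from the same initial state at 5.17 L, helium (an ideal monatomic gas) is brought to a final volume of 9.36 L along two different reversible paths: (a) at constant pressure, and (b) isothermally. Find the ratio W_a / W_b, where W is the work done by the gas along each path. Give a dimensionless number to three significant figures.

W_a / W_b ≈ 1.37

Path (a) isobaric: W = P₁(V₂ − V₁) → W_a/(P₁V₁) = 0.8104.
Path (b) isothermal: W = P₁V₁ ln(V₂/V₁) → W_b/(P₁V₁) = 0.5936.
W_a / W_b = 0.8104 / 0.5936 = 1.365.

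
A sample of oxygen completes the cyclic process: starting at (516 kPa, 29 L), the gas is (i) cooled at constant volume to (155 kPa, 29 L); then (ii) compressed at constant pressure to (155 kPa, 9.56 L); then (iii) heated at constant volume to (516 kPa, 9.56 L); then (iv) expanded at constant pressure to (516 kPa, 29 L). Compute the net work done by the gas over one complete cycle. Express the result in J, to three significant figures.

Constant-volume legs do no work.
W(ii) = (155)(9.56 − 29) = -3013 J; W(iv) = (516)(29 − 9.56) = 10031 J.
W_net = -3013 + 10031 = 7018 J (the clockwise enclosed area).

W_net ≈ 7020 J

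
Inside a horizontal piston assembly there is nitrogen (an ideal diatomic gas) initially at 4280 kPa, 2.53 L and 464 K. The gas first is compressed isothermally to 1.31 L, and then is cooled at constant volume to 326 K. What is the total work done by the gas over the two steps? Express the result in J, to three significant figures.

W_total ≈ -7130 J

Step 1 (isothermal): W = P₁V₁ ln(V₂/V₁) = (10828) ln(1.31/2.53) = -7127 J.
Step 2 (isochoric): W = 0 (constant volume).
W_total = -7127 + 0 = -7127 J.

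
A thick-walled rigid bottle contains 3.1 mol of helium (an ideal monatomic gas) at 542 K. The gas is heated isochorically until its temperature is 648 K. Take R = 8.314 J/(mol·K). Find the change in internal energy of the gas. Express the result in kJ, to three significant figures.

Constant volume ⇒ W = 0, so Q = ΔU = nCᵥΔT with Cᵥ = 3R/2 = 12.47 J/(mol·K).
ΔU = (3.1)(12.47)(648 − 542) = 4098 J.

ΔU ≈ 4.10 kJ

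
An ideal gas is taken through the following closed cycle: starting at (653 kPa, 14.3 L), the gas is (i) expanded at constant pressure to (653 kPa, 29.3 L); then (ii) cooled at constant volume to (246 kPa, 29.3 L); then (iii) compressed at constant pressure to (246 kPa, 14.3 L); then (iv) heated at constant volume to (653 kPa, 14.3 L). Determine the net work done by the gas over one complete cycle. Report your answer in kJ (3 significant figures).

W_net ≈ 6.10 kJ

Constant-volume legs do no work.
W(i) = (653)(29.3 − 14.3) = 9795 J; W(iii) = (246)(14.3 − 29.3) = -3690 J.
W_net = 9795 − 3690 = 6105 J (the clockwise enclosed area).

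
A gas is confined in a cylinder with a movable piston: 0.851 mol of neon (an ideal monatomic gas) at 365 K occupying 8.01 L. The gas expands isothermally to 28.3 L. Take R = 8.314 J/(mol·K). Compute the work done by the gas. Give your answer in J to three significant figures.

Isothermal: W = nRT ln(V₂/V₁).
W = (0.851)(8.314)(365) × ln(28.3/8.01)
  = 2582 × 1.262
W_by_gas = 3259 J.

W ≈ 3260 J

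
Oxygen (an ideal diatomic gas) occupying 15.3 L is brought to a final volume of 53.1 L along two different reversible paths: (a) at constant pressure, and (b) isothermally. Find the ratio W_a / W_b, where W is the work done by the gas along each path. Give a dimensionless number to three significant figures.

Path (a) isobaric: W = P₁(V₂ − V₁) → W_a/(P₁V₁) = 2.471.
Path (b) isothermal: W = P₁V₁ ln(V₂/V₁) → W_b/(P₁V₁) = 1.244.
W_a / W_b = 2.471 / 1.244 = 1.985.

W_a / W_b ≈ 1.99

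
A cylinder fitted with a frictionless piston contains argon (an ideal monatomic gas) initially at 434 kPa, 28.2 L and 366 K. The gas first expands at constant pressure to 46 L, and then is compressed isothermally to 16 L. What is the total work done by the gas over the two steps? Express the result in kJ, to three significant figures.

W_total ≈ -13.4 kJ

Step 1 (isobaric): W = PΔV = (434 kPa)(46 − 28.2 L) = 7725 J.
After step 1: P = 434 kPa, V = 46 L, T = 597 K.
Step 2 (isothermal): W = P₁V₁ ln(V₂/V₁) = (19964) ln(16/46) = -21083 J.
W_total = 7725 − 21083 = -13358 J.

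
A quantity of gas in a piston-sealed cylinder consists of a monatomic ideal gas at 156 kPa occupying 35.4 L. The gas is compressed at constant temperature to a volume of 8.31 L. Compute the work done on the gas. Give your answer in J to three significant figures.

W ≈ 8000 J

Isothermal: W = nRT ln(V₂/V₁) = P₁V₁ ln(V₂/V₁).
P₁V₁ = (156 kPa)(35.4 L) = 5522 J.
W = 5522 × ln(8.31/35.4) = 5522 × -1.449
W_by_gas = -8003 J; work on gas = −W_by = 8003 J.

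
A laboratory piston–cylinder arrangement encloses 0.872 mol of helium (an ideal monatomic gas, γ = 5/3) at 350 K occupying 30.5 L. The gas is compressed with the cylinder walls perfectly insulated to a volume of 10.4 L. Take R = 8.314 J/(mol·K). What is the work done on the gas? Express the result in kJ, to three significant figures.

Adiabatic: TV^(γ−1) = const with γ = 5/3.
T₂ = T₁ (V₁/V₂)^(γ−1) = 350 × (30.5/10.4)^0.667 = 350 × 2.049 = 717.1 K.
W_by = nCᵥ(T₁ − T₂) = (0.872)(12.47)(350 − 717.1) = -3992 J.
Work on gas = −W_by = 3992 J.

W ≈ 3.99 kJ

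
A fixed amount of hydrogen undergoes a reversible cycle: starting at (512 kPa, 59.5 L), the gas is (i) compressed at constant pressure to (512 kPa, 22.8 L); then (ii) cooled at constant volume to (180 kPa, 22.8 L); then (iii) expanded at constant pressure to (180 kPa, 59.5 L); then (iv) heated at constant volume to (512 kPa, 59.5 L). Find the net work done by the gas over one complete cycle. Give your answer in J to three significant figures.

W_net ≈ -12200 J

Constant-volume legs do no work.
W(i) = (512)(22.8 − 59.5) = -18790 J; W(iii) = (180)(59.5 − 22.8) = 6606 J.
W_net = -18790 + 6606 = -12184 J (the counter-clockwise enclosed area).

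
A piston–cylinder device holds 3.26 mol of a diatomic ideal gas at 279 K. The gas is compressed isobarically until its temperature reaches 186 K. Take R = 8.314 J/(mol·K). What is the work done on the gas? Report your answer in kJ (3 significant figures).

Isobaric: W = P ΔV = nR ΔT.
W = (3.26)(8.314)(186 − 279) = -2521 J.
Work on gas = −W_by = 2521 J.

W ≈ 2.52 kJ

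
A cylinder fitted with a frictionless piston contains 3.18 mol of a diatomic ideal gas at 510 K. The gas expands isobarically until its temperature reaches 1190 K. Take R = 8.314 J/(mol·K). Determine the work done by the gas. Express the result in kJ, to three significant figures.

W ≈ 18.0 kJ

Isobaric: W = P ΔV = nR ΔT.
W = (3.18)(8.314)(1190 − 510) = 17978 J.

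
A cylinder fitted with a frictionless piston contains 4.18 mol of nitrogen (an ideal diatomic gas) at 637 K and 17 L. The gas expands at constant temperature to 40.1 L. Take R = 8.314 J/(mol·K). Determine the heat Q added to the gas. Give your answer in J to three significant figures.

Isothermal ⇒ ΔU = 0, so Q = W = nRT ln(V₂/V₁).
Q = (4.18)(8.314)(637) ln(40.1/17) = 22137 × 0.8582 = 18997 J.

Q ≈ 19000 J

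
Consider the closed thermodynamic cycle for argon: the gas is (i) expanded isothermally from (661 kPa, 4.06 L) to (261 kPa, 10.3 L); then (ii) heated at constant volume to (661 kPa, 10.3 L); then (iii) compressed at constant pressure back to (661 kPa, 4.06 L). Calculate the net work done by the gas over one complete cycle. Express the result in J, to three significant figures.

W_net ≈ -1630 J

Leg (i): W = PᵢVᵢ ln(V_f/Vᵢ) = (2684) ln(10.3/4.06) = 2498 J.
Leg (ii): W = 0.
Leg (iii): W = PΔV = (661)(4.06 − 10.3) = -4125 J.
W_net = 2498 − 4125 = -1626 J.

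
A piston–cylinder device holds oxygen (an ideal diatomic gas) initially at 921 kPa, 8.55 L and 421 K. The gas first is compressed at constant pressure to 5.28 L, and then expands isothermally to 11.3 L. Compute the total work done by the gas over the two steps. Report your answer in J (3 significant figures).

W_total ≈ 688 J

Step 1 (isobaric): W = PΔV = (921 kPa)(5.28 − 8.55 L) = -3012 J.
After step 1: P = 921 kPa, V = 5.28 L, T = 260 K.
Step 2 (isothermal): W = P₁V₁ ln(V₂/V₁) = (4863) ln(11.3/5.28) = 3700 J.
W_total = -3012 + 3700 = 688.4 J.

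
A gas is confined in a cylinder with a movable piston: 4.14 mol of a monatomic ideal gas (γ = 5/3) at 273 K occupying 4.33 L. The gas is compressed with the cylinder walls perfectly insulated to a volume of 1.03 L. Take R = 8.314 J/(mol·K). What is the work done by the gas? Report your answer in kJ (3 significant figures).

W ≈ -22.6 kJ

Adiabatic: TV^(γ−1) = const with γ = 5/3.
T₂ = T₁ (V₁/V₂)^(γ−1) = 273 × (4.33/1.03)^0.667 = 273 × 2.605 = 711.1 K.
W_by = nCᵥ(T₁ − T₂) = (4.14)(12.47)(273 − 711.1) = -22619 J.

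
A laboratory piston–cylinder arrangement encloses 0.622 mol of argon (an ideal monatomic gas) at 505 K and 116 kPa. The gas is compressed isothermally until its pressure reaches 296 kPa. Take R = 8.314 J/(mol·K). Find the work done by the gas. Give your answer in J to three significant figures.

Isothermal process: W = nRT ln(V₂/V₁) = nRT ln(P₁/P₂).
W = (0.622)(8.314)(505) × ln(116/296)
  = 2612 × ln(0.3919) = 2612 × -0.9368
W_by_gas = -2446 J.

W ≈ -2450 J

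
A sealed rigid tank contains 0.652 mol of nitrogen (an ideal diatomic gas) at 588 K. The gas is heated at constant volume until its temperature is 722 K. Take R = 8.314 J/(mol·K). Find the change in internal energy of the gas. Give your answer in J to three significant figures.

Constant volume ⇒ W = 0, so Q = ΔU = nCᵥΔT with Cᵥ = 5R/2 = 20.79 J/(mol·K).
ΔU = (0.652)(20.79)(722 − 588) = 1816 J.

ΔU ≈ 1820 J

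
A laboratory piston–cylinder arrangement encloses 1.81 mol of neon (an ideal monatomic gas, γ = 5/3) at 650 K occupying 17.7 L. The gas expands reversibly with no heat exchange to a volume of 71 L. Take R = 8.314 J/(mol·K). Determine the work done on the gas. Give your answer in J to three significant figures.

W ≈ -8860 J

Adiabatic: TV^(γ−1) = const with γ = 5/3.
T₂ = T₁ (V₁/V₂)^(γ−1) = 650 × (17.7/71)^0.667 = 650 × 0.3961 = 257.5 K.
W_by = nCᵥ(T₁ − T₂) = (1.81)(12.47)(650 − 257.5) = 8860 J.
Work on gas = −W_by = -8860 J.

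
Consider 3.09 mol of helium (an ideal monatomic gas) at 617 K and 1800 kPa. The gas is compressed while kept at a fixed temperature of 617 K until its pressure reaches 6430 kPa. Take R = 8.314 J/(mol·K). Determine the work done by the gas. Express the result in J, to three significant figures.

Isothermal process: W = nRT ln(V₂/V₁) = nRT ln(P₁/P₂).
W = (3.09)(8.314)(617) × ln(1800/6430)
  = 15851 × ln(0.2799) = 15851 × -1.273
W_by_gas = -20181 J.

W ≈ -20200 J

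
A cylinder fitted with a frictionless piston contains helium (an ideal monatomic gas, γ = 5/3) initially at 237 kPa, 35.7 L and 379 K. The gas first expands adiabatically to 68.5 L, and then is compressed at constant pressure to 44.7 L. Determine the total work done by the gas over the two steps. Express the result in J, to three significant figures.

W_total ≈ 2570 J

Step 1 (adiabatic): W = (P₁V₁ − P₂V₂)/(γ−1) = (8461 − 5479)/0.667 = 4472 J.
After step 1: P = 79.99 kPa, V = 68.5 L, T = 245.4 K.
Step 2 (isobaric): W = PΔV = (79.99 kPa)(44.7 − 68.5 L) = -1904 J.
W_total = 4472 − 1904 = 2568 J.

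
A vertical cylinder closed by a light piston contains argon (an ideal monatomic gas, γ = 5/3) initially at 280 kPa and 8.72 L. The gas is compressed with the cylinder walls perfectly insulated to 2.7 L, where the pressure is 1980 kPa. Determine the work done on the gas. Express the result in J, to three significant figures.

Adiabatic: W = (P₁V₁ − P₂V₂)/(γ − 1) with γ = 5/3.
P₁V₁ = 2442 J, P₂V₂ = 5346 J.
W = (2442 − 5346) / 0.6667 = -4357 J.
Work on gas = −W_by = 4357 J.

W ≈ 4360 J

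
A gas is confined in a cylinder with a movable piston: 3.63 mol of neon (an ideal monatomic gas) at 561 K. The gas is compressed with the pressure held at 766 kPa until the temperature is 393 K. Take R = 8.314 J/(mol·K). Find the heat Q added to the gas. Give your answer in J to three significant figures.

Isobaric: W = nRΔT = (3.63)(8.314)(-168) = -5070 J.
ΔU = nCᵥΔT with Cᵥ = 3R/2: ΔU = (3.63)(12.47)(-168) = -7605 J.
Q = ΔU + W = -7605 − 5070 = -12676 J.

Q ≈ -12700 J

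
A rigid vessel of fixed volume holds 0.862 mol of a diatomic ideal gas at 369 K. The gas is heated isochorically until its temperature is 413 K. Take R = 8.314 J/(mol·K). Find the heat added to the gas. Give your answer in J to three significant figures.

Q ≈ 788 J

Constant volume ⇒ W = 0, so Q = ΔU = nCᵥΔT with Cᵥ = 5R/2 = 20.79 J/(mol·K).
ΔU = (0.862)(20.79)(413 − 369) = 788.3 J.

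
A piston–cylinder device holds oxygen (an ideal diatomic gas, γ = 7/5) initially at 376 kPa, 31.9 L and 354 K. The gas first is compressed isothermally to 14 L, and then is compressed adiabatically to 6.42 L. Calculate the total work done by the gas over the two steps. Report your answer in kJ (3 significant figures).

Step 1 (isothermal): W = P₁V₁ ln(V₂/V₁) = (11994) ln(14/31.9) = -9878 J.
After step 1: P = 856.7 kPa, V = 14 L, T = 354 K.
Step 2 (adiabatic): W = (P₁V₁ − P₂V₂)/(γ−1) = (11994 − 16384)/0.4 = -10974 J.
W_total = -9878 − 10974 = -20852 J.

W_total ≈ -20.9 kJ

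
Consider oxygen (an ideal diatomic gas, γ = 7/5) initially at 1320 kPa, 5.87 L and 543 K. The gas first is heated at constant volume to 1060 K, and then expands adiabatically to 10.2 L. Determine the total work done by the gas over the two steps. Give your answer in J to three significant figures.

W_total ≈ 7500 J

Step 1 (isochoric): W = 0 (constant volume).
After step 1: P = 2577 kPa (V unchanged).
Step 2 (adiabatic): W = (P₁V₁ − P₂V₂)/(γ−1) = (15126 − 12126)/0.4 = 7498 J.
W_total = 0 + 7498 = 7498 J.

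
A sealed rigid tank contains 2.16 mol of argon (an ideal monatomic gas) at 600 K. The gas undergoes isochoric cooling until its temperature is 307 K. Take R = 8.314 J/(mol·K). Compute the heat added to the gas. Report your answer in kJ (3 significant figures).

Q ≈ -7.89 kJ

Constant volume ⇒ W = 0, so Q = ΔU = nCᵥΔT with Cᵥ = 3R/2 = 12.47 J/(mol·K).
ΔU = (2.16)(12.47)(307 − 600) = -7893 J.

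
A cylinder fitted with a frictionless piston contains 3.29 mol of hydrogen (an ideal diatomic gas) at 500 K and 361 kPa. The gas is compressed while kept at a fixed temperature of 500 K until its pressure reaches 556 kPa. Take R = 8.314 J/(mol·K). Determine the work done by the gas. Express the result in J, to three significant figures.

W ≈ -5910 J

Isothermal process: W = nRT ln(V₂/V₁) = nRT ln(P₁/P₂).
W = (3.29)(8.314)(500) × ln(361/556)
  = 13677 × ln(0.6493) = 13677 × -0.4319
W_by_gas = -5907 J.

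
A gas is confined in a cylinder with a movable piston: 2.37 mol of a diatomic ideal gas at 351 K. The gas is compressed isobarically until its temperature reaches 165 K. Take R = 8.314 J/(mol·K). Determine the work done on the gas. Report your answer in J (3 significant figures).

W ≈ 3660 J

Isobaric: W = P ΔV = nR ΔT.
W = (2.37)(8.314)(165 − 351) = -3665 J.
Work on gas = −W_by = 3665 J.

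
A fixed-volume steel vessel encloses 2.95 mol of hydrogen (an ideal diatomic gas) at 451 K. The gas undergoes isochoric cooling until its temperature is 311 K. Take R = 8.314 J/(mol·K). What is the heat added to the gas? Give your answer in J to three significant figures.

Q ≈ -8580 J

Constant volume ⇒ W = 0, so Q = ΔU = nCᵥΔT with Cᵥ = 5R/2 = 20.79 J/(mol·K).
ΔU = (2.95)(20.79)(311 − 451) = -8584 J.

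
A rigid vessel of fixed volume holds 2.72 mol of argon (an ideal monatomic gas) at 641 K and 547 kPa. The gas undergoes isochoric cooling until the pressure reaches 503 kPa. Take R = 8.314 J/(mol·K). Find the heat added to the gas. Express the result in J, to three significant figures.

Constant volume ⇒ W = 0, so Q = ΔU = nCᵥΔT with Cᵥ = 3R/2 = 12.47 J/(mol·K).
At constant V, T₂/T₁ = P₂/P₁ ⇒ ΔT = T₁(P₂/P₁ − 1) = 641·(503/547 − 1) = -51.56 K.
ΔU = (2.72)(12.47)(-51.56) = -1749 J.

Q ≈ -1750 J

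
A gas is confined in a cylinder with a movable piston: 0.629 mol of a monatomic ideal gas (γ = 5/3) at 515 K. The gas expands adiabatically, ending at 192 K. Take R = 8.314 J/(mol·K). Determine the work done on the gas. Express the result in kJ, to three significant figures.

W ≈ -2.53 kJ

Adiabatic ⇒ Q = 0, so W_by = −ΔU = nCᵥ(T₁ − T₂).
Cᵥ = 3R/2 = 12.47 J/(mol·K).
W = (0.629)(12.47)(515 − 192) = 2534 J.
Work on gas = −W_by = -2534 J.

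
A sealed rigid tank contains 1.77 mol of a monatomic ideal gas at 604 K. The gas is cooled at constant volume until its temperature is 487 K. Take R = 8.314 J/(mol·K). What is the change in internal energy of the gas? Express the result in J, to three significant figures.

Constant volume ⇒ W = 0, so Q = ΔU = nCᵥΔT with Cᵥ = 3R/2 = 12.47 J/(mol·K).
ΔU = (1.77)(12.47)(487 − 604) = -2583 J.

ΔU ≈ -2580 J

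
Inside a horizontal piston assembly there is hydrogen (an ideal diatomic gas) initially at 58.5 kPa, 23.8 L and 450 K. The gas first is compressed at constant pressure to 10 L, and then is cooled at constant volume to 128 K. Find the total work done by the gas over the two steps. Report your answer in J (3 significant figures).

Step 1 (isobaric): W = PΔV = (58.5 kPa)(10 − 23.8 L) = -807.3 J.
Step 2 (isochoric): W = 0 (constant volume).
W_total = -807.3 + 0 = -807.3 J.

W_total ≈ -807 J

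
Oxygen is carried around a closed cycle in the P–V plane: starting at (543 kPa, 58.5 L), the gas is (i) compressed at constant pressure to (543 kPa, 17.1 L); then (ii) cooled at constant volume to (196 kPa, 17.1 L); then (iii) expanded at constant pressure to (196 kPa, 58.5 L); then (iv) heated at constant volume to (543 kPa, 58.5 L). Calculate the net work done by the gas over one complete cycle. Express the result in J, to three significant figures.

W_net ≈ -14400 J

Constant-volume legs do no work.
W(i) = (543)(17.1 − 58.5) = -22480 J; W(iii) = (196)(58.5 − 17.1) = 8114 J.
W_net = -22480 + 8114 = -14366 J (the counter-clockwise enclosed area).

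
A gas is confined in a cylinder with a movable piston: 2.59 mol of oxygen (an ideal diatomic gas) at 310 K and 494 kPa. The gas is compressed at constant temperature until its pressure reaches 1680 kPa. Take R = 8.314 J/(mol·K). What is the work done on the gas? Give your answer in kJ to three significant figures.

W ≈ 8.17 kJ

Isothermal process: W = nRT ln(V₂/V₁) = nRT ln(P₁/P₂).
W = (2.59)(8.314)(310) × ln(494/1680)
  = 6675 × ln(0.294) = 6675 × -1.224
W_by_gas = -8171 J; work on gas = −W_by = 8171 J.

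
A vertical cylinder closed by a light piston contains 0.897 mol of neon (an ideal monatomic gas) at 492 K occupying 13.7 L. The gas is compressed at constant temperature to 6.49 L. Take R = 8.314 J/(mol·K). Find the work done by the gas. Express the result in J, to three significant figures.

W ≈ -2740 J

Isothermal: W = nRT ln(V₂/V₁).
W = (0.897)(8.314)(492) × ln(6.49/13.7)
  = 3669 × -0.7471
W_by_gas = -2741 J.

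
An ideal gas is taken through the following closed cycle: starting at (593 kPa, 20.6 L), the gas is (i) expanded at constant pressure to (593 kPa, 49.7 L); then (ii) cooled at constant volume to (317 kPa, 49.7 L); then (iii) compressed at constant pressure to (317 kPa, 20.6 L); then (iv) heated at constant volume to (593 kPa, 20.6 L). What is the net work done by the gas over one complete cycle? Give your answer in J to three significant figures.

Constant-volume legs do no work.
W(i) = (593)(49.7 − 20.6) = 17256 J; W(iii) = (317)(20.6 − 49.7) = -9225 J.
W_net = 17256 − 9225 = 8032 J (the clockwise enclosed area).

W_net ≈ 8030 J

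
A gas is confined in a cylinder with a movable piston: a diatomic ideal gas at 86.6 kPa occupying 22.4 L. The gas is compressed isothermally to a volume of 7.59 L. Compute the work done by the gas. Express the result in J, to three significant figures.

Isothermal: W = nRT ln(V₂/V₁) = P₁V₁ ln(V₂/V₁).
P₁V₁ = (86.6 kPa)(22.4 L) = 1940 J.
W = 1940 × ln(7.59/22.4) = 1940 × -1.082
W_by_gas = -2099 J.

W ≈ -2100 J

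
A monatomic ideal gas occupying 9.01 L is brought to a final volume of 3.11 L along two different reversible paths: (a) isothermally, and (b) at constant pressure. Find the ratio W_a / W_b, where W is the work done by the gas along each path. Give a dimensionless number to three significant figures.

W_a / W_b ≈ 1.62

Path (a) isothermal: W = P₁V₁ ln(V₂/V₁) → W_a/(P₁V₁) = -1.064.
Path (b) isobaric: W = P₁(V₂ − V₁) → W_b/(P₁V₁) = -0.6548.
W_a / W_b = -1.064 / -0.6548 = 1.624.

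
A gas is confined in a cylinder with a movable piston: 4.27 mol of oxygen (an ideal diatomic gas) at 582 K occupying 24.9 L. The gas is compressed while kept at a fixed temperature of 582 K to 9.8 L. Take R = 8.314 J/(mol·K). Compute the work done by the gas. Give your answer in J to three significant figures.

W ≈ -19300 J

Isothermal: W = nRT ln(V₂/V₁).
W = (4.27)(8.314)(582) × ln(9.8/24.9)
  = 20661 × -0.9325
W_by_gas = -19267 J.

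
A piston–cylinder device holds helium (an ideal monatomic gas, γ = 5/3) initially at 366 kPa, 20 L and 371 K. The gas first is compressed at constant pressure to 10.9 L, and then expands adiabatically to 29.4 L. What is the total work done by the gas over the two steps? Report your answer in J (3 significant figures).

W_total ≈ -435 J

Step 1 (isobaric): W = PΔV = (366 kPa)(10.9 − 20 L) = -3331 J.
After step 1: P = 366 kPa, V = 10.9 L, T = 202.2 K.
Step 2 (adiabatic): W = (P₁V₁ − P₂V₂)/(γ−1) = (3989 − 2059)/0.667 = 2896 J.
W_total = -3331 + 2896 = -434.8 J.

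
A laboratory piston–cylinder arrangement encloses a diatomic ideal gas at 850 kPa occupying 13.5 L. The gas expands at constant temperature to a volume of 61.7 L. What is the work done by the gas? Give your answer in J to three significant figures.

W ≈ 17400 J

Isothermal: W = nRT ln(V₂/V₁) = P₁V₁ ln(V₂/V₁).
P₁V₁ = (850 kPa)(13.5 L) = 11475 J.
W = 11475 × ln(61.7/13.5) = 11475 × 1.52
W_by_gas = 17437 J.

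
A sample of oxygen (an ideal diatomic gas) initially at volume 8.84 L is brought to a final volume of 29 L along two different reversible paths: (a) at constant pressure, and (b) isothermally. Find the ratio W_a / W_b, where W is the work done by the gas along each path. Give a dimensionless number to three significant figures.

Path (a) isobaric: W = P₁(V₂ − V₁) → W_a/(P₁V₁) = 2.281.
Path (b) isothermal: W = P₁V₁ ln(V₂/V₁) → W_b/(P₁V₁) = 1.188.
W_a / W_b = 2.281 / 1.188 = 1.92.

W_a / W_b ≈ 1.92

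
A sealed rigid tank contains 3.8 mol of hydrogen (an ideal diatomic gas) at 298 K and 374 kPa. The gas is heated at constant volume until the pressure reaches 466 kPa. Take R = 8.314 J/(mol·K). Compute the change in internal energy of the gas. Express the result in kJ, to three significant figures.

Constant volume ⇒ W = 0, so Q = ΔU = nCᵥΔT with Cᵥ = 5R/2 = 20.79 J/(mol·K).
At constant V, T₂/T₁ = P₂/P₁ ⇒ ΔT = T₁(P₂/P₁ − 1) = 298·(466/374 − 1) = 73.3 K.
ΔU = (3.8)(20.79)(73.3) = 5790 J.

ΔU ≈ 5.79 kJ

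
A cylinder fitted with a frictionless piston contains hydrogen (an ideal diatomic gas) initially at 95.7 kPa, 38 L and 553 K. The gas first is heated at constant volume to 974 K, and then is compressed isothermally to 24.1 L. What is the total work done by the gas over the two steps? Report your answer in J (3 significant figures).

W_total ≈ -2920 J

Step 1 (isochoric): W = 0 (constant volume).
After step 1: P = 168.6 kPa (V unchanged).
Step 2 (isothermal): W = P₁V₁ ln(V₂/V₁) = (6405) ln(24.1/38) = -2917 J.
W_total = 0 − 2917 = -2917 J.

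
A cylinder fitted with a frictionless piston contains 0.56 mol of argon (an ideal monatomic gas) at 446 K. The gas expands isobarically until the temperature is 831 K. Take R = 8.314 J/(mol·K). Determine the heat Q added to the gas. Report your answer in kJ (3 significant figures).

Isobaric: W = nRΔT = (0.56)(8.314)(385) = 1792 J.
ΔU = nCᵥΔT with Cᵥ = 3R/2: ΔU = (0.56)(12.47)(385) = 2689 J.
Q = ΔU + W = 2689 + 1792 = 4481 J.

Q ≈ 4.48 kJ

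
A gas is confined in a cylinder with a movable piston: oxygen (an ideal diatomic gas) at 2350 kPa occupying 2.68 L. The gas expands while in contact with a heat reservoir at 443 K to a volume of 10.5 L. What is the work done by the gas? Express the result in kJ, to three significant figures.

Isothermal: W = nRT ln(V₂/V₁) = P₁V₁ ln(V₂/V₁).
P₁V₁ = (2350 kPa)(2.68 L) = 6298 J.
W = 6298 × ln(10.5/2.68) = 6298 × 1.366
W_by_gas = 8600 J.

W ≈ 8.60 kJ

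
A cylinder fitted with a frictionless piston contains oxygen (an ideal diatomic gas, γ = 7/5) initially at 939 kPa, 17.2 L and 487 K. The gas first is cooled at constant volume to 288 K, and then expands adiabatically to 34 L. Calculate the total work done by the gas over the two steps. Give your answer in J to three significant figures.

W_total ≈ 5700 J

Step 1 (isochoric): W = 0 (constant volume).
After step 1: P = 555.3 kPa (V unchanged).
Step 2 (adiabatic): W = (P₁V₁ − P₂V₂)/(γ−1) = (9551 − 7272)/0.4 = 5697 J.
W_total = 0 + 5697 = 5697 J.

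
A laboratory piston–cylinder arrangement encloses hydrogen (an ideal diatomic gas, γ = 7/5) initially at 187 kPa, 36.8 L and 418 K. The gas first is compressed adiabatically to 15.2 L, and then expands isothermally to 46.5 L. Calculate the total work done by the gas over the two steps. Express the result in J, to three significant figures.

Step 1 (adiabatic): W = (P₁V₁ − P₂V₂)/(γ−1) = (6882 − 9801)/0.4 = -7300 J.
After step 1: P = 644.8 kPa, V = 15.2 L, T = 595.4 K.
Step 2 (isothermal): W = P₁V₁ ln(V₂/V₁) = (9801) ln(46.5/15.2) = 10960 J.
W_total = -7300 + 10960 = 3660 J.

W_total ≈ 3660 J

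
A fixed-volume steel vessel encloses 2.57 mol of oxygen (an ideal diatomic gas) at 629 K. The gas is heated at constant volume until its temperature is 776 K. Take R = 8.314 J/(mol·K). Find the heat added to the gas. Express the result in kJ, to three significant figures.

Constant volume ⇒ W = 0, so Q = ΔU = nCᵥΔT with Cᵥ = 5R/2 = 20.79 J/(mol·K).
ΔU = (2.57)(20.79)(776 − 629) = 7852 J.

Q ≈ 7.85 kJ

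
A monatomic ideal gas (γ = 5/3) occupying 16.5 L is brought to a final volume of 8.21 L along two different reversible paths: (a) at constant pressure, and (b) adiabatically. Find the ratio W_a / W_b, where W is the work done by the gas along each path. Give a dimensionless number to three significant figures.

Path (a) isobaric: W = P₁(V₂ − V₁) → W_a/(P₁V₁) = -0.5024.
Path (b) adiabatic: W = P₁V₁(1 − (V₁/V₂)^(γ−1))/(γ−1) → W_b/(P₁V₁) = -0.8888.
W_a / W_b = -0.5024 / -0.8888 = 0.5653.

W_a / W_b ≈ 0.565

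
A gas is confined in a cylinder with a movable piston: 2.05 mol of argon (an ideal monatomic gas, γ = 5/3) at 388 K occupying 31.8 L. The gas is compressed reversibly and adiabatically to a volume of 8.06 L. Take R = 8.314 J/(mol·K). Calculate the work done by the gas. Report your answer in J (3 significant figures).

W ≈ -14800 J

Adiabatic: TV^(γ−1) = const with γ = 5/3.
T₂ = T₁ (V₁/V₂)^(γ−1) = 388 × (31.8/8.06)^0.667 = 388 × 2.497 = 968.8 K.
W_by = nCᵥ(T₁ − T₂) = (2.05)(12.47)(388 − 968.8) = -14848 J.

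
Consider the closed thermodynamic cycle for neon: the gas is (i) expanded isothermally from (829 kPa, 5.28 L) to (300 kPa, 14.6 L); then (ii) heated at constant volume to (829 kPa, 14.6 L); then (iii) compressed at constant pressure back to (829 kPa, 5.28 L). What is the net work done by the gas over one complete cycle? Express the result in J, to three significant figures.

W_net ≈ -3270 J

Leg (i): W = PᵢVᵢ ln(V_f/Vᵢ) = (4377) ln(14.6/5.28) = 4452 J.
Leg (ii): W = 0.
Leg (iii): W = PΔV = (829)(5.28 − 14.6) = -7726 J.
W_net = 4452 − 7726 = -3274 J.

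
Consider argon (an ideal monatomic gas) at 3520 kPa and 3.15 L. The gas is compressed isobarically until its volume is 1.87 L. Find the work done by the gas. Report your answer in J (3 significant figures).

W ≈ -4510 J

Isobaric: W = P ΔV.
W = (3520 kPa)(1.87 − 3.15 L) = (3520)(-1.28) = -4506 J.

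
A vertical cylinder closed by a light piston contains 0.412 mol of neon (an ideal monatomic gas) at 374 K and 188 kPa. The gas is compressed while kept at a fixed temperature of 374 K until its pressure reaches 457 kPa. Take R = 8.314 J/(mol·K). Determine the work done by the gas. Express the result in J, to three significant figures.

W ≈ -1140 J

Isothermal process: W = nRT ln(V₂/V₁) = nRT ln(P₁/P₂).
W = (0.412)(8.314)(374) × ln(188/457)
  = 1281 × ln(0.4114) = 1281 × -0.8882
W_by_gas = -1138 J.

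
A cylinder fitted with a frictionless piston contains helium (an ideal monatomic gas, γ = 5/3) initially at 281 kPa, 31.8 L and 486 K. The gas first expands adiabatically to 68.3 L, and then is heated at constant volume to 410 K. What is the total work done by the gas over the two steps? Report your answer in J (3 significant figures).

W_total ≈ 5350 J

Step 1 (adiabatic): W = (P₁V₁ − P₂V₂)/(γ−1) = (8936 − 5368)/0.667 = 5352 J.
Step 2 (isochoric): W = 0 (constant volume).
W_total = 5352 + 0 = 5352 J.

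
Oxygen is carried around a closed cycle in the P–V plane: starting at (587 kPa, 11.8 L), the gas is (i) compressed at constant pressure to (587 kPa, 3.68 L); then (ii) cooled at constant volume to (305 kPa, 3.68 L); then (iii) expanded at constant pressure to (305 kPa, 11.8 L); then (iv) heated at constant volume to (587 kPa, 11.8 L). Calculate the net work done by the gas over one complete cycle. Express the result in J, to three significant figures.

Constant-volume legs do no work.
W(i) = (587)(3.68 − 11.8) = -4766 J; W(iii) = (305)(11.8 − 3.68) = 2477 J.
W_net = -4766 + 2477 = -2290 J (the counter-clockwise enclosed area).

W_net ≈ -2290 J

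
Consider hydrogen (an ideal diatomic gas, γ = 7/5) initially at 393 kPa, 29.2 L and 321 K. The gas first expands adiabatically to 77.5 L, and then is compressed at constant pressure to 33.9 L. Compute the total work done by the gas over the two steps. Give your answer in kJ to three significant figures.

Step 1 (adiabatic): W = (P₁V₁ − P₂V₂)/(γ−1) = (11476 − 7766)/0.4 = 9274 J.
After step 1: P = 100.2 kPa, V = 77.5 L, T = 217.2 K.
Step 2 (isobaric): W = PΔV = (100.2 kPa)(33.9 − 77.5 L) = -4369 J.
W_total = 9274 − 4369 = 4904 J.

W_total ≈ 4.90 kJ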